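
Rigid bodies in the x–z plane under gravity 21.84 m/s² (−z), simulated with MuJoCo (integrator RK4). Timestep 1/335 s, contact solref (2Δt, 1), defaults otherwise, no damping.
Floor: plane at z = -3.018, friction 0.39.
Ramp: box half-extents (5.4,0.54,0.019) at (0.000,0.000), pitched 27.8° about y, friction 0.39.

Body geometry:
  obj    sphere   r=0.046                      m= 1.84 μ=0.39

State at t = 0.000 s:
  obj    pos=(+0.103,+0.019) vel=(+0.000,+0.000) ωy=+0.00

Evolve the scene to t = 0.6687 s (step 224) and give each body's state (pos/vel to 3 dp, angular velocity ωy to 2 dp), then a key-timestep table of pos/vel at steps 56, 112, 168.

State at t = 0.6687 s:
  obj    pos=(+1.542,-0.739) vel=(+4.303,-2.269) ωy=+105.74

Key-timestep trajectory:
   step    t(s)  obj.x    obj.z    obj.vx   obj.vz 
     56  0.1672   +0.193  -0.028  +1.076  -0.567
    112  0.3343   +0.463  -0.171  +2.152  -1.135
    168  0.5015   +0.912  -0.408  +3.228  -1.702


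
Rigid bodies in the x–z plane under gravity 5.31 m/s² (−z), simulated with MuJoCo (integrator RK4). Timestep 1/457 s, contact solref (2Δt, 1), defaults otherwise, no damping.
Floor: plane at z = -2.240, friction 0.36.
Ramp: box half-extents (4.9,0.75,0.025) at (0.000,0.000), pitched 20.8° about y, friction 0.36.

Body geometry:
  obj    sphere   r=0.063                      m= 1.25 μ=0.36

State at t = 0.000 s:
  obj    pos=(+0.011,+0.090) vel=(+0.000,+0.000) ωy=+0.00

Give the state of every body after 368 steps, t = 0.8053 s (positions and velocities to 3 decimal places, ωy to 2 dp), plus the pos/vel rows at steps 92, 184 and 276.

State at t = 0.8053 s:
  obj    pos=(+0.419,-0.065) vel=(+1.014,-0.385) ωy=+17.21

Key-timestep trajectory:
   step    t(s)  obj.x    obj.z    obj.vx   obj.vz 
     92  0.2013   +0.037  +0.080  +0.254  -0.096
    184  0.4026   +0.113  +0.051  +0.507  -0.193
    276  0.6039   +0.241  +0.003  +0.760  -0.289


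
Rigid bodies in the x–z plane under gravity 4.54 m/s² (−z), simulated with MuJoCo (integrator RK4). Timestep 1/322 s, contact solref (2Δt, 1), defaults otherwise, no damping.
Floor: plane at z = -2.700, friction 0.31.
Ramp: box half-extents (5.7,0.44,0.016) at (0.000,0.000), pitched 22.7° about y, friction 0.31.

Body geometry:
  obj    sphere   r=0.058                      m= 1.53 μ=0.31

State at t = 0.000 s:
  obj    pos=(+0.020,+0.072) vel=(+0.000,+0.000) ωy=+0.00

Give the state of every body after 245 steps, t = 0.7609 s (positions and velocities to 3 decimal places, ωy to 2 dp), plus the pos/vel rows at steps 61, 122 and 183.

State at t = 0.7609 s:
  obj    pos=(+0.354,-0.068) vel=(+0.878,-0.367) ωy=+16.41

Key-timestep trajectory:
   step    t(s)  obj.x    obj.z    obj.vx   obj.vz 
     61  0.1894   +0.041  +0.063  +0.219  -0.092
    122  0.3789   +0.103  +0.037  +0.437  -0.183
    183  0.5683   +0.206  -0.006  +0.656  -0.274


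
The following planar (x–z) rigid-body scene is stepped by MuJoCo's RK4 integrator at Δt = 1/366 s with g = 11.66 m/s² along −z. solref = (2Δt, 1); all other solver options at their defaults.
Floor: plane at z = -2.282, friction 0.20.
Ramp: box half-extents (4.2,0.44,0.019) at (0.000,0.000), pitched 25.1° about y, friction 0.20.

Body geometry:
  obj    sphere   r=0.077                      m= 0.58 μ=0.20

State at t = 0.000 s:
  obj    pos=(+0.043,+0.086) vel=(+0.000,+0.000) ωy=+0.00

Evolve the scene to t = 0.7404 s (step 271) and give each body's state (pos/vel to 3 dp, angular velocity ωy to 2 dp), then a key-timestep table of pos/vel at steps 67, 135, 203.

State at t = 0.7404 s:
  obj    pos=(+0.920,-0.325) vel=(+2.369,-1.110) ωy=+33.97

Key-timestep trajectory:
   step    t(s)  obj.x    obj.z    obj.vx   obj.vz 
     67  0.1831   +0.097  +0.061  +0.586  -0.274
    135  0.3689   +0.261  -0.016  +1.180  -0.553
    203  0.5546   +0.535  -0.145  +1.775  -0.831


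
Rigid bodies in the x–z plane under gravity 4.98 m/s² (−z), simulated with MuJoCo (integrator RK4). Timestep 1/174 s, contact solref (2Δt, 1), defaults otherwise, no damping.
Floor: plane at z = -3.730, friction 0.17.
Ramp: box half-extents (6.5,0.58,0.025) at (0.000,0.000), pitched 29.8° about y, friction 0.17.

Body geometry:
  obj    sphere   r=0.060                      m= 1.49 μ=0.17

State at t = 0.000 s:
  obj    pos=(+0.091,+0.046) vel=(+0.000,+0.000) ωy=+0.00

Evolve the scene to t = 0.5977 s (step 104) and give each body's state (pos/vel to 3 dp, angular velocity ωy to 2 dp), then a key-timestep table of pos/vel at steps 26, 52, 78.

State at t = 0.5977 s:
  obj    pos=(+0.365,-0.111) vel=(+0.917,-0.525) ωy=+17.60

Key-timestep trajectory:
   step    t(s)  obj.x    obj.z    obj.vx   obj.vz 
     26  0.1494   +0.108  +0.036  +0.229  -0.131
     52  0.2989   +0.160  +0.007  +0.459  -0.263
     78  0.4483   +0.245  -0.042  +0.688  -0.394


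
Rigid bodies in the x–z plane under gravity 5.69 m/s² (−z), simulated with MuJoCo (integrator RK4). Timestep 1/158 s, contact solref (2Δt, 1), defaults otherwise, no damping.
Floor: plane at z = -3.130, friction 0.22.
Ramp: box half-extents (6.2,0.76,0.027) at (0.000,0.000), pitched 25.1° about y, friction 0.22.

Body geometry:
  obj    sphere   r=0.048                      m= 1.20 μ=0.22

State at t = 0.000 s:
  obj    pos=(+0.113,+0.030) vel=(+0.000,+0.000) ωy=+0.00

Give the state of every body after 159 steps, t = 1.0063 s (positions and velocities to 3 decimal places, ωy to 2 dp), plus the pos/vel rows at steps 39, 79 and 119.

State at t = 1.0063 s:
  obj    pos=(+0.904,-0.340) vel=(+1.571,-0.736) ωy=+36.14

Key-timestep trajectory:
   step    t(s)  obj.x    obj.z    obj.vx   obj.vz 
     39  0.2468   +0.161  +0.008  +0.386  -0.181
     79  0.5000   +0.308  -0.062  +0.781  -0.366
    119  0.7532   +0.556  -0.178  +1.176  -0.551


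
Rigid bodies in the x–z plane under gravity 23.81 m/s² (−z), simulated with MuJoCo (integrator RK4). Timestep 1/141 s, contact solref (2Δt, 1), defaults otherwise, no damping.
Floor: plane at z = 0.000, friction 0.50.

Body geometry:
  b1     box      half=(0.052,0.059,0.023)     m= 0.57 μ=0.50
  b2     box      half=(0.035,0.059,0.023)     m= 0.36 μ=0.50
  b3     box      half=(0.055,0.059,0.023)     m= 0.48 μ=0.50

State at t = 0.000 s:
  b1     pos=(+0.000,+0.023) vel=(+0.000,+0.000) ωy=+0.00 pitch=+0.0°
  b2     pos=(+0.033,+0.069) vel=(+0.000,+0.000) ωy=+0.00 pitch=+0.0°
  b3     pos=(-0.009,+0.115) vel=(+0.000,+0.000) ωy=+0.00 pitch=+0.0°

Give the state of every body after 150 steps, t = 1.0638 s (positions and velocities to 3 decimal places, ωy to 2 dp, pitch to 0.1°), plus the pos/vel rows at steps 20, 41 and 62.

State at t = 1.0638 s:
  b1     pos=(+0.000,+0.023) vel=(+0.000,+0.000) ωy=+0.00 pitch=+0.0°
  b2     pos=(+0.033,+0.069) vel=(+0.000,+0.000) ωy=+0.00 pitch=+0.0°
  b3     pos=(-0.133,+0.023) vel=(+0.000,+0.000) ωy=+0.00 pitch=+180.0°

Key-timestep trajectory:
   step    t(s)  b1.x    b1.z    b1.vx   b1.vz   b2.x    b2.z    b2.vx   b2.vz   b3.x    b3.z    b3.vx   b3.vz 
     20  0.1418   +0.000  +0.023  -0.001  +0.000   +0.033  +0.069  +0.000  +0.001   -0.031  +0.102  -0.192  +0.145
     41  0.2908   +0.000  +0.023  +0.000  +0.000   +0.033  +0.069  +0.001  +0.000   -0.051  +0.105  -0.201  -0.072
     62  0.4397   +0.000  +0.023  +0.000  +0.000   +0.033  +0.069  +0.000  +0.000   -0.124  +0.032  -0.811  -1.333


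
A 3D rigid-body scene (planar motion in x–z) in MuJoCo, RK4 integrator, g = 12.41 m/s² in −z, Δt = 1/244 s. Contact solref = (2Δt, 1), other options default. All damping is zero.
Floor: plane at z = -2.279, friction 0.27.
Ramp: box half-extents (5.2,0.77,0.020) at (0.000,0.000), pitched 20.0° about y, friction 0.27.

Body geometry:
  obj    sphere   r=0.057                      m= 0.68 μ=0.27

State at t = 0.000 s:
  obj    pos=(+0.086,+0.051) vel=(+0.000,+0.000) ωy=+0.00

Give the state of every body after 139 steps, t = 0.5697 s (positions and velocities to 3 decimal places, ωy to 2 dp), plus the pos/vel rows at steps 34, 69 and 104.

State at t = 0.5697 s:
  obj    pos=(+0.548,-0.118) vel=(+1.623,-0.591) ωy=+30.29

Key-timestep trajectory:
   step    t(s)  obj.x    obj.z    obj.vx   obj.vz 
     34  0.1393   +0.114  +0.041  +0.397  -0.145
     69  0.2828   +0.200  +0.009  +0.806  -0.293
    104  0.4262   +0.345  -0.044  +1.214  -0.442


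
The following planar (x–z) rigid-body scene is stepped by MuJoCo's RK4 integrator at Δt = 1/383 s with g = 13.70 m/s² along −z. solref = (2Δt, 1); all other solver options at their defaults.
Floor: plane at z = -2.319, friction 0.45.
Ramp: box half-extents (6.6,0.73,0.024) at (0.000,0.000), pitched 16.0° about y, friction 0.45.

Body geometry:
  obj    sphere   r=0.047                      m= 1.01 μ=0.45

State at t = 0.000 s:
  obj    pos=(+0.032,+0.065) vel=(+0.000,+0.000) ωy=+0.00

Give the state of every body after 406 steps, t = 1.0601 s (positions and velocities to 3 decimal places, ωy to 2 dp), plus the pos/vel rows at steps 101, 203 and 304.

State at t = 1.0601 s:
  obj    pos=(+1.489,-0.353) vel=(+2.749,-0.788) ωy=+60.83

Key-timestep trajectory:
   step    t(s)  obj.x    obj.z    obj.vx   obj.vz 
    101  0.2637   +0.122  +0.039  +0.684  -0.196
    203  0.5300   +0.396  -0.040  +1.374  -0.394
    304  0.7937   +0.849  -0.170  +2.058  -0.590


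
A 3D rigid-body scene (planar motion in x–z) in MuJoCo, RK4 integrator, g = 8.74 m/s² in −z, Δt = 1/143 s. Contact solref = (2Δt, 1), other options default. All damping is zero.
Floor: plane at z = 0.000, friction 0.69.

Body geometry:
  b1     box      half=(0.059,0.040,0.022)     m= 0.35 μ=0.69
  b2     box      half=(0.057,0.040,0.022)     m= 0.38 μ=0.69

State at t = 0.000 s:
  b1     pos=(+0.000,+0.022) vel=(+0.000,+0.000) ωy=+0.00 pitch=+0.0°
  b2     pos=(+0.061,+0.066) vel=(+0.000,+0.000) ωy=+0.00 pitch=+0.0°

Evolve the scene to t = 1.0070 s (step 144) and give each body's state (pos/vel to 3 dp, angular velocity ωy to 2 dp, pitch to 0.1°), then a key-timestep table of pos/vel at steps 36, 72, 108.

State at t = 1.0070 s:
  b1     pos=(+0.000,+0.022) vel=(-0.001,+0.000) ωy=+0.00 pitch=+0.0°
  b2     pos=(+0.077,+0.057) vel=(+0.000,+0.000) ωy=-0.02 pitch=+47.6°

Key-timestep trajectory:
   step    t(s)  b1.x    b1.z    b1.vx   b1.vz   b2.x    b2.z    b2.vx   b2.vz 
     36  0.2517   +0.000  +0.022  +0.000  +0.000   +0.073  +0.061  +0.124  -0.087
     72  0.5035   +0.000  +0.022  +0.000  +0.000   +0.080  +0.059  -0.134  -0.039
    108  0.7552   +0.000  +0.022  -0.001  +0.000   +0.077  +0.057  +0.000  +0.000


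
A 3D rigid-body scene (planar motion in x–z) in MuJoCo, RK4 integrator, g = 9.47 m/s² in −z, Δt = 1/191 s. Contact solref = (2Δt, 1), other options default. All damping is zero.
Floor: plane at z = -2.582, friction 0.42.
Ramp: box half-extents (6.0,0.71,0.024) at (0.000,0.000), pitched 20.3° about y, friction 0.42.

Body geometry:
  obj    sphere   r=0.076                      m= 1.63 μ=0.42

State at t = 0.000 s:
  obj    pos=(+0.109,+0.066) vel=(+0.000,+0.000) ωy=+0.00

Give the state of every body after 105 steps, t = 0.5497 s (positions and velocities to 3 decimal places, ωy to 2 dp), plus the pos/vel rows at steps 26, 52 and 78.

State at t = 0.5497 s:
  obj    pos=(+0.442,-0.057) vel=(+1.210,-0.448) ωy=+16.97

Key-timestep trajectory:
   step    t(s)  obj.x    obj.z    obj.vx   obj.vz 
     26  0.1361   +0.130  +0.059  +0.300  -0.111
     52  0.2723   +0.191  +0.036  +0.599  -0.222
     78  0.4084   +0.293  -0.002  +0.899  -0.333


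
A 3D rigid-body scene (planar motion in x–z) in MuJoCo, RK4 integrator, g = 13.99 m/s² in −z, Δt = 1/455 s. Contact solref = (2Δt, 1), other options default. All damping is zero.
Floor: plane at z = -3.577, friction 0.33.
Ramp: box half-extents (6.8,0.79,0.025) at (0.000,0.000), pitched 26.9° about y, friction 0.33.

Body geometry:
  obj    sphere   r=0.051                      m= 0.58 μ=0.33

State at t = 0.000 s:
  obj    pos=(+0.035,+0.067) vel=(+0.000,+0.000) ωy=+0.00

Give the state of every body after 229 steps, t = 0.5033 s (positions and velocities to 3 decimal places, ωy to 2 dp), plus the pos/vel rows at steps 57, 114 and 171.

State at t = 0.5033 s:
  obj    pos=(+0.546,-0.192) vel=(+2.029,-1.030) ωy=+44.61

Key-timestep trajectory:
   step    t(s)  obj.x    obj.z    obj.vx   obj.vz 
     57  0.1253   +0.067  +0.051  +0.505  -0.256
    114  0.2505   +0.162  +0.003  +1.010  -0.513
    171  0.3758   +0.320  -0.077  +1.515  -0.769


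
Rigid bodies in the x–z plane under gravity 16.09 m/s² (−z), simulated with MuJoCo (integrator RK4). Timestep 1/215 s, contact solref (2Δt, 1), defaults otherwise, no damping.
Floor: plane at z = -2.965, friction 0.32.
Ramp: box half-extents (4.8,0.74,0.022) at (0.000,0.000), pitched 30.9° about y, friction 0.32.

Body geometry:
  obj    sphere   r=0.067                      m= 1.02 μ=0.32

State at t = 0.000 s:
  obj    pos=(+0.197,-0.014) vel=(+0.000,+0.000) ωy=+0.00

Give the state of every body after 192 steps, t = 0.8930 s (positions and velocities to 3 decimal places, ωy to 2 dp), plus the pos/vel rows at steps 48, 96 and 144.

State at t = 0.8930 s:
  obj    pos=(+2.217,-1.223) vel=(+4.523,-2.707) ωy=+78.65

Key-timestep trajectory:
   step    t(s)  obj.x    obj.z    obj.vx   obj.vz 
     48  0.2233   +0.323  -0.090  +1.131  -0.677
     96  0.4465   +0.702  -0.316  +2.261  -1.353
    144  0.6698   +1.333  -0.694  +3.392  -2.030


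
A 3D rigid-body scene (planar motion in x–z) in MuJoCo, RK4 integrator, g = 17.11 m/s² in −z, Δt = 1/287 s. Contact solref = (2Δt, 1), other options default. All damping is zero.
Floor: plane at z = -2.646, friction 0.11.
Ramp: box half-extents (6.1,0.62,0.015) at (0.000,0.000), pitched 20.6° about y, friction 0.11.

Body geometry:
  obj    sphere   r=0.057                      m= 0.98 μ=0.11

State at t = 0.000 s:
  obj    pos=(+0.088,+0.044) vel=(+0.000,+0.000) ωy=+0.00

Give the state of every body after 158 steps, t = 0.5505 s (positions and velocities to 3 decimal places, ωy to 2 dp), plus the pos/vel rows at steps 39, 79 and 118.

State at t = 0.5505 s:
  obj    pos=(+0.698,-0.185) vel=(+2.216,-0.833) ωy=+41.51

Key-timestep trajectory:
   step    t(s)  obj.x    obj.z    obj.vx   obj.vz 
     39  0.1359   +0.125  +0.030  +0.547  -0.206
     79  0.2753   +0.241  -0.014  +1.108  -0.417
    118  0.4111   +0.428  -0.084  +1.655  -0.622


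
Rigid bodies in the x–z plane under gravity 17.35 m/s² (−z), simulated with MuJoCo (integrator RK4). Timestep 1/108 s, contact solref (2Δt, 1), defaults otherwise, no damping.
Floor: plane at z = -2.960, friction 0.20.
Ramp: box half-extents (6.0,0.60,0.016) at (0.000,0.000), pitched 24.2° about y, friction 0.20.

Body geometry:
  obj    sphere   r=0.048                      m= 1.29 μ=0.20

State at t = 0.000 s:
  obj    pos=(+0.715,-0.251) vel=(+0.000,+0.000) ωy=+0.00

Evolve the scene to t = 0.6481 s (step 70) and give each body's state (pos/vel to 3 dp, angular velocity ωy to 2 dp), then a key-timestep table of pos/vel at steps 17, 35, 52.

State at t = 0.6481 s:
  obj    pos=(+1.689,-0.689) vel=(+3.004,-1.350) ωy=+68.55

Key-timestep trajectory:
   step    t(s)  obj.x    obj.z    obj.vx   obj.vz 
     17  0.1574   +0.772  -0.277  +0.730  -0.328
     35  0.3241   +0.958  -0.361  +1.502  -0.675
     52  0.4815   +1.252  -0.493  +2.231  -1.003


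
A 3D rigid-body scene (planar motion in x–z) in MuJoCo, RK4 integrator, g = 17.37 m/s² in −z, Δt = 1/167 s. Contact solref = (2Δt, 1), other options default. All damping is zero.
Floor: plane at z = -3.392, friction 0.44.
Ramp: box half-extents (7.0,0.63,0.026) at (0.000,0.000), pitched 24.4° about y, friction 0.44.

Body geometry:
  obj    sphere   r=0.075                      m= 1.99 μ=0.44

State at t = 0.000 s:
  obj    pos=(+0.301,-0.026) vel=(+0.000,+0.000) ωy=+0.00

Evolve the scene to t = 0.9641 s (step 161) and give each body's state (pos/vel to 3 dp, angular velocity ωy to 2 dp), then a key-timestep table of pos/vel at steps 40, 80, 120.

State at t = 0.9641 s:
  obj    pos=(+2.470,-1.010) vel=(+4.500,-2.041) ωy=+65.87

Key-timestep trajectory:
   step    t(s)  obj.x    obj.z    obj.vx   obj.vz 
     40  0.2395   +0.435  -0.086  +1.118  -0.507
     80  0.4790   +0.837  -0.269  +2.236  -1.014
    120  0.7186   +1.506  -0.572  +3.354  -1.521


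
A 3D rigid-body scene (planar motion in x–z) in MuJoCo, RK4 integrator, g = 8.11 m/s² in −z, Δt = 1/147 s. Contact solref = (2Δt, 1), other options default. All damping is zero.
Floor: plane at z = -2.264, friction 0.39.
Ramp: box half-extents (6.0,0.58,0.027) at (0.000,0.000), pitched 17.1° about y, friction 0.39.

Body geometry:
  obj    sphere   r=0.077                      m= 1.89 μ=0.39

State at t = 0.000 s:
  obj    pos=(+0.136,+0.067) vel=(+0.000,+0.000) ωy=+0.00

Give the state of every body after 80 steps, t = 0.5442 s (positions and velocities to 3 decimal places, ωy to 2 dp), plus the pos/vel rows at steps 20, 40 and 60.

State at t = 0.5442 s:
  obj    pos=(+0.377,-0.007) vel=(+0.886,-0.273) ωy=+12.03

Key-timestep trajectory:
   step    t(s)  obj.x    obj.z    obj.vx   obj.vz 
     20  0.1361   +0.151  +0.062  +0.222  -0.068
     40  0.2721   +0.196  +0.048  +0.443  -0.136
     60  0.4082   +0.272  +0.025  +0.665  -0.204


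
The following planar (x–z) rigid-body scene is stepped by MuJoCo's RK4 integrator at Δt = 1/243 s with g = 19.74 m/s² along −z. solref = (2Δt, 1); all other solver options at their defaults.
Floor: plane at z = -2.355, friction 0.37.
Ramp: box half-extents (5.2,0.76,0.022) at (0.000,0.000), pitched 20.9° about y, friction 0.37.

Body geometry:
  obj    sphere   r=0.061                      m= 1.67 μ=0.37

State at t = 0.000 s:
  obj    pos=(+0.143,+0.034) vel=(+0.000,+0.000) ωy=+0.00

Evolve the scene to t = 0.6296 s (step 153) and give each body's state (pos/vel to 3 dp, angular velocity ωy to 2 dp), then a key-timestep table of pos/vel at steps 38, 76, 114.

State at t = 0.6296 s:
  obj    pos=(+1.075,-0.322) vel=(+2.959,-1.130) ωy=+51.91

Key-timestep trajectory:
   step    t(s)  obj.x    obj.z    obj.vx   obj.vz 
     38  0.1564   +0.201  +0.012  +0.735  -0.281
     76  0.3128   +0.373  -0.054  +1.470  -0.561
    114  0.4691   +0.660  -0.163  +2.205  -0.842


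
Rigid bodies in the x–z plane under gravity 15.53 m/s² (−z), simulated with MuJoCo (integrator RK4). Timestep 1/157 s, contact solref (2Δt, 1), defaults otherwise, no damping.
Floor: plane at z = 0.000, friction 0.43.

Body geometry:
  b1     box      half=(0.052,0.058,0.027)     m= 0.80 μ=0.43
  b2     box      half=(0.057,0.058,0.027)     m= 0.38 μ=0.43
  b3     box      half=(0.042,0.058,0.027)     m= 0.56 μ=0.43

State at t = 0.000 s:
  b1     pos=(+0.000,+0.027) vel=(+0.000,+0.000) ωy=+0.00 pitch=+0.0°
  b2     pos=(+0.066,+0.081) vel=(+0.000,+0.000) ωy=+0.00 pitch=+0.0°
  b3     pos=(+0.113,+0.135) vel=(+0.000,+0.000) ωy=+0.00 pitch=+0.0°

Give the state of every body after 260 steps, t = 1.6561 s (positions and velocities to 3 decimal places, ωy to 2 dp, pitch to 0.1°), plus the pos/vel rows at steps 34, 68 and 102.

State at t = 1.6561 s:
  b1     pos=(+0.000,+0.027) vel=(+0.000,+0.000) ωy=+0.00 pitch=+0.0°
  b2     pos=(+0.121,+0.057) vel=(+0.000,+0.000) ωy=+0.00 pitch=+90.0°
  b3     pos=(+0.266,+0.027) vel=(+0.000,+0.000) ωy=+0.00 pitch=+180.0°

Key-timestep trajectory:
   step    t(s)  b1.x    b1.z    b1.vx   b1.vz   b2.x    b2.z    b2.vx   b2.vz   b3.x    b3.z    b3.vx   b3.vz 
     34  0.2166   +0.000  +0.027  +0.000  +0.000   +0.117  +0.059  +0.429  -0.149   +0.208  +0.048  +0.422  +0.155
     68  0.4331   +0.000  +0.027  +0.000  +0.000   +0.140  +0.063  -0.067  -0.009   +0.266  +0.027  +0.000  +0.002
    102  0.6497   +0.000  +0.027  +0.000  +0.000   +0.118  +0.058  +0.158  -0.108   +0.266  +0.027  +0.000  +0.000


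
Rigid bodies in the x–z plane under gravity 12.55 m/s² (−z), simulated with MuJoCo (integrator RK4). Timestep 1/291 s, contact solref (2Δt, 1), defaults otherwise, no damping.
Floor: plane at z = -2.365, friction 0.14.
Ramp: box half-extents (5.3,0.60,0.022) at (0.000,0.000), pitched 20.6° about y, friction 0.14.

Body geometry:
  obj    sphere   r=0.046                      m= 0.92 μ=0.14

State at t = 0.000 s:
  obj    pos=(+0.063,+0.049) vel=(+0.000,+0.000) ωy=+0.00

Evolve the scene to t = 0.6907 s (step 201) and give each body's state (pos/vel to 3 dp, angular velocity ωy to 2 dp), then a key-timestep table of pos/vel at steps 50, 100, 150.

State at t = 0.6907 s:
  obj    pos=(+0.767,-0.216) vel=(+2.039,-0.767) ωy=+47.35

Key-timestep trajectory:
   step    t(s)  obj.x    obj.z    obj.vx   obj.vz 
     50  0.1718   +0.107  +0.033  +0.507  -0.191
    100  0.3436   +0.237  -0.017  +1.015  -0.381
    150  0.5155   +0.455  -0.099  +1.522  -0.572


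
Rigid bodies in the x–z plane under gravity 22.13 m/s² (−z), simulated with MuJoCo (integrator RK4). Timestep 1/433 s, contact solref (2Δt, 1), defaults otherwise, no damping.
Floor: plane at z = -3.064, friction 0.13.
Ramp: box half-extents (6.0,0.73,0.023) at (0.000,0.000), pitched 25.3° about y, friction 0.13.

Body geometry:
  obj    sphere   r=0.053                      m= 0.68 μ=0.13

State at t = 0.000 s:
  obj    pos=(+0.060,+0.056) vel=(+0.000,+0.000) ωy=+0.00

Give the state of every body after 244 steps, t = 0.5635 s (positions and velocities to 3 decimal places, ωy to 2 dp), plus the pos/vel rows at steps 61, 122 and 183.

State at t = 0.5635 s:
  obj    pos=(+1.045,-0.410) vel=(+3.494,-1.651) ωy=+69.07

Key-timestep trajectory:
   step    t(s)  obj.x    obj.z    obj.vx   obj.vz 
     61  0.1409   +0.122  +0.027  +0.869  -0.429
    122  0.2818   +0.306  -0.061  +1.744  -0.838
    183  0.4226   +0.614  -0.206  +2.624  -1.229


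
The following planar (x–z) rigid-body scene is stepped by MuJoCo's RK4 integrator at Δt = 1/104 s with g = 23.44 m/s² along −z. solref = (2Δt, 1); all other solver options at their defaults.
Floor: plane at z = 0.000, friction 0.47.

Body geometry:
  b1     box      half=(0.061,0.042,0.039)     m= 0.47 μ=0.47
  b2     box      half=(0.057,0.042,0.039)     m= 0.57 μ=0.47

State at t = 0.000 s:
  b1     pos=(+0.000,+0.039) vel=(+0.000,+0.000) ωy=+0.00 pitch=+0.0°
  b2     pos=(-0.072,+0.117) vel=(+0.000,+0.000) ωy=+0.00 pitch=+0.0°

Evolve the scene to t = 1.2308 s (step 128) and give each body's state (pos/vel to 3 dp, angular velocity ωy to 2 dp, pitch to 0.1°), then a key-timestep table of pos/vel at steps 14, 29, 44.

State at t = 1.2308 s:
  b1     pos=(+0.000,+0.039) vel=(+0.000,+0.000) ωy=+0.00 pitch=+0.0°
  b2     pos=(-0.125,+0.057) vel=(+0.000,+0.000) ωy=+0.00 pitch=-90.0°

Key-timestep trajectory:
   step    t(s)  b1.x    b1.z    b1.vx   b1.vz   b2.x    b2.z    b2.vx   b2.vz 
     14  0.1346   +0.000  +0.039  +0.000  +0.001   -0.103  +0.086  -0.404  -0.952
     29  0.2788   +0.000  +0.039  +0.000  +0.000   -0.148  +0.067  +0.028  +0.007
     44  0.4231   +0.000  +0.039  +0.000  +0.000   -0.122  +0.057  -0.161  -0.051


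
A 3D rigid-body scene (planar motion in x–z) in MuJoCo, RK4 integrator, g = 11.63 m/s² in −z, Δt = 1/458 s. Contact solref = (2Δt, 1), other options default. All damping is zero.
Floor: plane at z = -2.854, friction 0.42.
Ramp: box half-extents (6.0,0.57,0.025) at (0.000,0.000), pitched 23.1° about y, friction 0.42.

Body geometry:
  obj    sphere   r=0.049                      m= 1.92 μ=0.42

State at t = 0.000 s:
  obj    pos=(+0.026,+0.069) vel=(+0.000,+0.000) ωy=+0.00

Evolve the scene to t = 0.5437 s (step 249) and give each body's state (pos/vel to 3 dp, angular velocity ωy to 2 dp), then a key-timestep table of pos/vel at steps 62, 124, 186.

State at t = 0.5437 s:
  obj    pos=(+0.469,-0.120) vel=(+1.630,-0.695) ωy=+36.16

Key-timestep trajectory:
   step    t(s)  obj.x    obj.z    obj.vx   obj.vz 
     62  0.1354   +0.054  +0.058  +0.406  -0.173
    124  0.2707   +0.136  +0.022  +0.812  -0.346
    186  0.4061   +0.273  -0.036  +1.218  -0.519


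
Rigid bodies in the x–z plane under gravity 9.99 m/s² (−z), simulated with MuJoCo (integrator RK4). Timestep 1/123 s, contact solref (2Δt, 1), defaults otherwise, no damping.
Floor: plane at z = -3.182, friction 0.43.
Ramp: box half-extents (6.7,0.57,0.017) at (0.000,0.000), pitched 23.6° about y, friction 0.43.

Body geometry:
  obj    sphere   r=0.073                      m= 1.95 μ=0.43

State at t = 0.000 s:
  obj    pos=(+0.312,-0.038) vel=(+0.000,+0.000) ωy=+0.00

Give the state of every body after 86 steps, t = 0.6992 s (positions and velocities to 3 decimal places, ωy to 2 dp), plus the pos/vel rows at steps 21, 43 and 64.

State at t = 0.6992 s:
  obj    pos=(+0.952,-0.318) vel=(+1.830,-0.800) ωy=+27.35

Key-timestep trajectory:
   step    t(s)  obj.x    obj.z    obj.vx   obj.vz 
     21  0.1707   +0.350  -0.055  +0.447  -0.195
     43  0.3496   +0.472  -0.108  +0.915  -0.400
     64  0.5203   +0.666  -0.193  +1.362  -0.595


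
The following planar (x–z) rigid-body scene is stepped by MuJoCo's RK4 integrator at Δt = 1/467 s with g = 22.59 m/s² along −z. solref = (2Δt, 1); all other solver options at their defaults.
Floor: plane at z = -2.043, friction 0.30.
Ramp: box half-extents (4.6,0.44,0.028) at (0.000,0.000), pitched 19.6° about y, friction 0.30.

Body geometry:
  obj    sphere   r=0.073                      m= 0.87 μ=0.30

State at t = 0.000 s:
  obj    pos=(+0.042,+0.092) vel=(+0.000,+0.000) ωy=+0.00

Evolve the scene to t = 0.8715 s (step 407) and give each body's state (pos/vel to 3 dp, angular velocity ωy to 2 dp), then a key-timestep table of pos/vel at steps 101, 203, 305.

State at t = 0.8715 s:
  obj    pos=(+1.979,-0.597) vel=(+4.444,-1.582) ωy=+64.62

Key-timestep trajectory:
   step    t(s)  obj.x    obj.z    obj.vx   obj.vz 
    101  0.2163   +0.161  +0.050  +1.103  -0.393
    203  0.4347   +0.524  -0.079  +2.217  -0.789
    305  0.6531   +1.130  -0.295  +3.330  -1.186


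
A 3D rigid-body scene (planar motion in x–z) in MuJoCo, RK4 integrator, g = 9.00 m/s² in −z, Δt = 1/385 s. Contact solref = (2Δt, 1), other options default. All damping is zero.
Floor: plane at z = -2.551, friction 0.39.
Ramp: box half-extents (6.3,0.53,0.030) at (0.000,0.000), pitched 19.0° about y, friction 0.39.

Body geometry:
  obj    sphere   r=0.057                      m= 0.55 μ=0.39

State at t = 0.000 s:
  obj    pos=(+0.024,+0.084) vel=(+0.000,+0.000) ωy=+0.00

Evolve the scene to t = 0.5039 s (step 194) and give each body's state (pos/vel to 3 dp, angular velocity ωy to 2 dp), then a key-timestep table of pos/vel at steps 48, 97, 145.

State at t = 0.5039 s:
  obj    pos=(+0.275,-0.003) vel=(+0.997,-0.343) ωy=+18.50

Key-timestep trajectory:
   step    t(s)  obj.x    obj.z    obj.vx   obj.vz 
     48  0.1247   +0.039  +0.078  +0.247  -0.085
     97  0.2519   +0.087  +0.062  +0.499  -0.172
    145  0.3766   +0.164  +0.035  +0.745  -0.257


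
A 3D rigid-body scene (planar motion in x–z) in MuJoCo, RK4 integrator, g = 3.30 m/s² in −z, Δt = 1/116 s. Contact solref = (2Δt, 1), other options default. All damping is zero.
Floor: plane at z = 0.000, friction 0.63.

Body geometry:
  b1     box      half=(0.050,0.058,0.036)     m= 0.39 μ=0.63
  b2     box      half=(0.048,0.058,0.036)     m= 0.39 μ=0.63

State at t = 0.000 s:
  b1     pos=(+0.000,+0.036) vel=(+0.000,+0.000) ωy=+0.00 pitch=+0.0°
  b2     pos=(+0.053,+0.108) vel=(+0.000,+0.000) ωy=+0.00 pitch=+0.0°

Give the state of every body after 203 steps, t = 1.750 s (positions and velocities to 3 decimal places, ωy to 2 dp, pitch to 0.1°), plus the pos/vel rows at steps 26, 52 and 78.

State at t = 1.750 s:
  b1     pos=(+0.000,+0.036) vel=(+0.000,+0.000) ωy=+0.00 pitch=+0.0°
  b2     pos=(+0.099,+0.048) vel=(+0.000,+0.000) ωy=+0.00 pitch=+90.0°

Key-timestep trajectory:
   step    t(s)  b1.x    b1.z    b1.vx   b1.vz   b2.x    b2.z    b2.vx   b2.vz 
     26  0.2241   +0.000  +0.036  +0.000  +0.000   +0.057  +0.107  +0.045  -0.009
     52  0.4483   +0.000  +0.036  +0.000  +0.000   +0.079  +0.094  +0.146  -0.169
     78  0.6724   +0.000  +0.036  +0.000  +0.000   +0.103  +0.050  -0.006  +0.005


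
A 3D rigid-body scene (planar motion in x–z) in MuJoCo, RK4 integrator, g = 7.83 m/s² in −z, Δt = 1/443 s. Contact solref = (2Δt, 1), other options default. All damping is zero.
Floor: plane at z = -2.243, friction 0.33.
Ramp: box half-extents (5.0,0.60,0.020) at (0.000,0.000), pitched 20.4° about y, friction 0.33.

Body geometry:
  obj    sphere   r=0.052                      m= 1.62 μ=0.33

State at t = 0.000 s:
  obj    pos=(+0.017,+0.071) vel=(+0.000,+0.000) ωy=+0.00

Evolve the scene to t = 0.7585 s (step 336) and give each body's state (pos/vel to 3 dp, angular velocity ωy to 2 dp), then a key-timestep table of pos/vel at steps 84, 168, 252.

State at t = 0.7585 s:
  obj    pos=(+0.543,-0.125) vel=(+1.386,-0.515) ωy=+28.43

Key-timestep trajectory:
   step    t(s)  obj.x    obj.z    obj.vx   obj.vz 
     84  0.1896   +0.050  +0.058  +0.347  -0.129
    168  0.3792   +0.148  +0.022  +0.693  -0.258
    252  0.5688   +0.313  -0.039  +1.039  -0.387


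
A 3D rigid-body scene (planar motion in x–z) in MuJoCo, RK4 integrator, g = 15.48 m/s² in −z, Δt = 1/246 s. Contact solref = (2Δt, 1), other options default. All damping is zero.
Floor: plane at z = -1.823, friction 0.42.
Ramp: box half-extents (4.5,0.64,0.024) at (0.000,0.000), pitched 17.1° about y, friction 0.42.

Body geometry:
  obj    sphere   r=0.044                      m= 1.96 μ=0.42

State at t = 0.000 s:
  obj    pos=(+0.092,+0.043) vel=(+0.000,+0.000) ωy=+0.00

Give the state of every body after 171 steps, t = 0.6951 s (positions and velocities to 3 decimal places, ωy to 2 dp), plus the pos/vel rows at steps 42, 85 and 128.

State at t = 0.6951 s:
  obj    pos=(+0.843,-0.188) vel=(+2.160,-0.665) ωy=+51.35

Key-timestep trajectory:
   step    t(s)  obj.x    obj.z    obj.vx   obj.vz 
     42  0.1707   +0.137  +0.029  +0.531  -0.163
     85  0.3455   +0.278  -0.014  +1.074  -0.330
    128  0.5203   +0.513  -0.087  +1.617  -0.497


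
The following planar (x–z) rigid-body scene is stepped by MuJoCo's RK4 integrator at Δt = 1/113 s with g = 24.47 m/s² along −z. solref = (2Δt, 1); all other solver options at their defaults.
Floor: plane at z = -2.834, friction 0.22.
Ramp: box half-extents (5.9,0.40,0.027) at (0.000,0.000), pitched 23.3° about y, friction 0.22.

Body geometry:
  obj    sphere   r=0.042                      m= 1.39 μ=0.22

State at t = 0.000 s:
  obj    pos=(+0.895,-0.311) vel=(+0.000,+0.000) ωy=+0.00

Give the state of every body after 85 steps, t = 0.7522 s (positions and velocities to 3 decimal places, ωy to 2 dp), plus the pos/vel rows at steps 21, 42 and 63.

State at t = 0.7522 s:
  obj    pos=(+2.692,-1.084) vel=(+4.776,-2.057) ωy=+123.76

Key-timestep trajectory:
   step    t(s)  obj.x    obj.z    obj.vx   obj.vz 
     21  0.1858   +1.005  -0.358  +1.180  -0.508
     42  0.3717   +1.334  -0.499  +2.360  -1.016
     63  0.5575   +1.882  -0.735  +3.540  -1.525


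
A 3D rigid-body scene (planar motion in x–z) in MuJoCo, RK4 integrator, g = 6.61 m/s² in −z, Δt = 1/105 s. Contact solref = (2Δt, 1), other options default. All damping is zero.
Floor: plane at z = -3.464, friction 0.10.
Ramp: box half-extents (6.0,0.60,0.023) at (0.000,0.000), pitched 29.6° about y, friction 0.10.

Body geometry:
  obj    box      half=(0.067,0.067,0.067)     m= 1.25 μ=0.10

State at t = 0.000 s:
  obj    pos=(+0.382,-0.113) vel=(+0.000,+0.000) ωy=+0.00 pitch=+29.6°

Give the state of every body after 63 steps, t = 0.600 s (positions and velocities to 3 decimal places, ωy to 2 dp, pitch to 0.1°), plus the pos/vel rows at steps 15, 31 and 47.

State at t = 0.600 s:
  obj    pos=(+0.803,-0.353) vel=(+1.407,-0.790) ωy=+0.00 pitch=+29.6°

Key-timestep trajectory:
   step    t(s)  obj.x    obj.z    obj.vx   obj.vz 
     15  0.1429   +0.406  -0.127  +0.332  -0.195
     31  0.2952   +0.484  -0.171  +0.692  -0.389
     47  0.4476   +0.616  -0.247  +1.035  -0.622


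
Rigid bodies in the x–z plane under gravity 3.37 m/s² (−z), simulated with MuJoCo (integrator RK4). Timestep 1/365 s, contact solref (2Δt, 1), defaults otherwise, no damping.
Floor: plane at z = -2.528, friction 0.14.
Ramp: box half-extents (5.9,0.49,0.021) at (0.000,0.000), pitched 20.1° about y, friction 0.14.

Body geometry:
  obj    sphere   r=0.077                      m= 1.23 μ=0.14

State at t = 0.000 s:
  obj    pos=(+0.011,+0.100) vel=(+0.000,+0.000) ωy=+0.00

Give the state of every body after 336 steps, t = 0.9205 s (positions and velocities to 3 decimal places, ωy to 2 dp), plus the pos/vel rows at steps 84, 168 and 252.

State at t = 0.9205 s:
  obj    pos=(+0.340,-0.020) vel=(+0.715,-0.262) ωy=+9.89

Key-timestep trajectory:
   step    t(s)  obj.x    obj.z    obj.vx   obj.vz 
     84  0.2301   +0.032  +0.093  +0.179  -0.065
    168  0.4603   +0.093  +0.070  +0.358  -0.131
    252  0.6904   +0.196  +0.033  +0.536  -0.196


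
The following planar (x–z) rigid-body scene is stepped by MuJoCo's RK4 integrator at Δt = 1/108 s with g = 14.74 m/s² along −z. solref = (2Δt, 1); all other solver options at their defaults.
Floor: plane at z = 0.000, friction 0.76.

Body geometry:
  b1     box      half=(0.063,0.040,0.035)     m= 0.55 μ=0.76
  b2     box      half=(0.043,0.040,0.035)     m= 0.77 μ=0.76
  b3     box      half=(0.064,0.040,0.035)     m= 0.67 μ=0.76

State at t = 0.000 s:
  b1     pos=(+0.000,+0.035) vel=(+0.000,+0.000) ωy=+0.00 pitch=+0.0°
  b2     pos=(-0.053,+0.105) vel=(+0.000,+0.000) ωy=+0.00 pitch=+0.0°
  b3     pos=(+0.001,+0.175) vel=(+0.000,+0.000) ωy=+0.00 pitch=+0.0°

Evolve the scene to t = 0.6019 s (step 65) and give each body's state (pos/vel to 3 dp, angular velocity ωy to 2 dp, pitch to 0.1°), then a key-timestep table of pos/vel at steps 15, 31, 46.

State at t = 0.6019 s:
  b1     pos=(+0.000,+0.035) vel=(+0.000,+0.000) ωy=+0.00 pitch=-0.1°
  b2     pos=(-0.054,+0.105) vel=(+0.000,+0.000) ωy=+0.00 pitch=-0.3°
  b3     pos=(+0.153,+0.035) vel=(+0.000,+0.000) ωy=+0.00 pitch=+180.0°

Key-timestep trajectory:
   step    t(s)  b1.x    b1.z    b1.vx   b1.vz   b2.x    b2.z    b2.vx   b2.vz   b3.x    b3.z    b3.vx   b3.vz 
     15  0.1389   +0.000  +0.035  +0.000  +0.001   -0.053  +0.105  -0.001  +0.001   +0.020  +0.161  +0.266  -0.362
     31  0.2870   +0.000  +0.035  -0.001  +0.001   -0.054  +0.105  -0.002  +0.000   +0.086  +0.130  +0.565  -0.214
     46  0.4259   +0.000  +0.035  +0.000  +0.000   -0.054  +0.105  +0.000  +0.000   +0.155  +0.025  -0.037  +0.202


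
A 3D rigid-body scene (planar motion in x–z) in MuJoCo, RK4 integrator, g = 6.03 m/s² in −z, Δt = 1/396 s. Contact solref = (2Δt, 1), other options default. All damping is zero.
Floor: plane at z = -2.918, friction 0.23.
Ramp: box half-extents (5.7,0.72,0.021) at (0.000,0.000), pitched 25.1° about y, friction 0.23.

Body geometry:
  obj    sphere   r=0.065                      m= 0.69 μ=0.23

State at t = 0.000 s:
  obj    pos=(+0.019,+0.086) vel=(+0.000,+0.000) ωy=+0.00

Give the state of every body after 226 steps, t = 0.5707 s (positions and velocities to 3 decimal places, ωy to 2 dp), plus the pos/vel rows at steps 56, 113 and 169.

State at t = 0.5707 s:
  obj    pos=(+0.289,-0.040) vel=(+0.944,-0.442) ωy=+16.04

Key-timestep trajectory:
   step    t(s)  obj.x    obj.z    obj.vx   obj.vz 
     56  0.1414   +0.036  +0.078  +0.234  -0.110
    113  0.2854   +0.086  +0.054  +0.472  -0.221
    169  0.4268   +0.170  +0.015  +0.706  -0.331


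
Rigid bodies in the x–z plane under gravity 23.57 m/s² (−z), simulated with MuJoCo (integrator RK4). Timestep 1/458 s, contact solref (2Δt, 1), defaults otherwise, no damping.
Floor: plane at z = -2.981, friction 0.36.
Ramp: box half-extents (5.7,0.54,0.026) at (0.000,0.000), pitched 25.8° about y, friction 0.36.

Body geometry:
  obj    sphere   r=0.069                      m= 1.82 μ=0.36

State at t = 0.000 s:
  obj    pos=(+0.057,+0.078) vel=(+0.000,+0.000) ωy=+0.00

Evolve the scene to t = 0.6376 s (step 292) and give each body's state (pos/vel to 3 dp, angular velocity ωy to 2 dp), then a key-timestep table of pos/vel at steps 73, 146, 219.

State at t = 0.6376 s:
  obj    pos=(+1.398,-0.570) vel=(+4.206,-2.033) ωy=+67.70

Key-timestep trajectory:
   step    t(s)  obj.x    obj.z    obj.vx   obj.vz 
     73  0.1594   +0.141  +0.037  +1.052  -0.508
    146  0.3188   +0.392  -0.084  +2.103  -1.017
    219  0.4782   +0.811  -0.287  +3.155  -1.525


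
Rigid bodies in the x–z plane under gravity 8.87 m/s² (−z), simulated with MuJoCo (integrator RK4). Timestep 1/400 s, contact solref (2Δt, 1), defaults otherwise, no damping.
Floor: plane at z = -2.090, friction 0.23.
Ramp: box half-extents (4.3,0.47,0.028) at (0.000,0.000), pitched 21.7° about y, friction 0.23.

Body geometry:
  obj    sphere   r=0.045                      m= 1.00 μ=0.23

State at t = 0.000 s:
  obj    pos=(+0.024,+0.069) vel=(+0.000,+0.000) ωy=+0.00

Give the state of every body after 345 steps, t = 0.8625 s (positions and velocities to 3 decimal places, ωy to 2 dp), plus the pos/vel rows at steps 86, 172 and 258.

State at t = 0.8625 s:
  obj    pos=(+0.834,-0.253) vel=(+1.877,-0.747) ωy=+44.90

Key-timestep trajectory:
   step    t(s)  obj.x    obj.z    obj.vx   obj.vz 
     86  0.2150   +0.074  +0.049  +0.468  -0.186
    172  0.4300   +0.225  -0.011  +0.936  -0.372
    258  0.6450   +0.477  -0.111  +1.404  -0.559


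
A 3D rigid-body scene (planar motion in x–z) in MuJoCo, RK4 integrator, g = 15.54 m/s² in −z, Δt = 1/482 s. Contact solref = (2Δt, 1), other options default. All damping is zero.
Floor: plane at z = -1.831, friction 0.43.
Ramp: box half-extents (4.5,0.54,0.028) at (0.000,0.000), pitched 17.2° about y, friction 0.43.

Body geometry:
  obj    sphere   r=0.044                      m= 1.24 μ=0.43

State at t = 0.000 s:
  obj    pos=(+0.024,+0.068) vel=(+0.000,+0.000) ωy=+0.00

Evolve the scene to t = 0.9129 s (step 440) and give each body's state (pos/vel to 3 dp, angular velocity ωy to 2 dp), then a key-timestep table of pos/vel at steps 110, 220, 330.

State at t = 0.9129 s:
  obj    pos=(+1.331,-0.336) vel=(+2.862,-0.886) ωy=+68.09

Key-timestep trajectory:
   step    t(s)  obj.x    obj.z    obj.vx   obj.vz 
    110  0.2282   +0.106  +0.043  +0.716  -0.222
    220  0.4564   +0.351  -0.033  +1.431  -0.443
    330  0.6846   +0.759  -0.160  +2.147  -0.665


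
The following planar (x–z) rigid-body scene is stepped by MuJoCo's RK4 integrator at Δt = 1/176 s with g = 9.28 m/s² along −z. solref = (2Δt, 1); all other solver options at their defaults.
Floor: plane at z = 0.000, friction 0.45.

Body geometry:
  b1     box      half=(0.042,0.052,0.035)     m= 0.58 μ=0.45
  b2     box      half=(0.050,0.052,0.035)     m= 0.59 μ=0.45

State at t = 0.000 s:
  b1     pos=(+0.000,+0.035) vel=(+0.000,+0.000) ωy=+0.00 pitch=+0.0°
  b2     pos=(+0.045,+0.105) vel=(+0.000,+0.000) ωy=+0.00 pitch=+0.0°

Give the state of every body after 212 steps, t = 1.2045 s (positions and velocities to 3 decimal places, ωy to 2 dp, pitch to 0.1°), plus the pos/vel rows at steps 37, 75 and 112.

State at t = 1.2045 s:
  b1     pos=(+0.000,+0.035) vel=(+0.000,+0.000) ωy=+0.00 pitch=+0.0°
  b2     pos=(+0.094,+0.050) vel=(+0.000,+0.000) ωy=+0.00 pitch=+90.0°

Key-timestep trajectory:
   step    t(s)  b1.x    b1.z    b1.vx   b1.vz   b2.x    b2.z    b2.vx   b2.vz 
     37  0.2102   +0.000  +0.035  +0.000  +0.000   +0.058  +0.101  +0.169  -0.081
     75  0.4261   +0.000  +0.035  +0.000  +0.000   +0.112  +0.058  +0.141  +0.031
    112  0.6364   +0.000  +0.035  +0.000  +0.000   +0.107  +0.056  -0.198  -0.081


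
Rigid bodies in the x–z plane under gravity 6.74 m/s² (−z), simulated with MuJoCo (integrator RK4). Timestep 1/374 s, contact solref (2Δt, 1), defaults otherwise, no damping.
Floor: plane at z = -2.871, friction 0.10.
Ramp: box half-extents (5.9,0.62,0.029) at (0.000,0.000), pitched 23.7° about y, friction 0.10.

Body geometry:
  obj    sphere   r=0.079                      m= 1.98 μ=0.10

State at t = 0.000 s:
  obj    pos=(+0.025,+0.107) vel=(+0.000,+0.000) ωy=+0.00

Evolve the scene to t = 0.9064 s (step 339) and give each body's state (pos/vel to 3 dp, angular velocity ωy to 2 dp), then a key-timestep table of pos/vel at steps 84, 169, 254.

State at t = 0.9064 s:
  obj    pos=(+0.812,-0.238) vel=(+1.734,-0.770) ωy=+17.68

Key-timestep trajectory:
   step    t(s)  obj.x    obj.z    obj.vx   obj.vz 
     84  0.2246   +0.073  +0.086  +0.428  -0.194
    169  0.4519   +0.221  +0.021  +0.867  -0.376
    254  0.6791   +0.467  -0.087  +1.303  -0.563
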